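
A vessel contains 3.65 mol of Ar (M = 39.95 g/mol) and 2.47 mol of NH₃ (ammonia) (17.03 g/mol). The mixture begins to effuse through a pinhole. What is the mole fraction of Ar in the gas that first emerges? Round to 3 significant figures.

0.491

Rate_i ∝ x_i/√M_i (Graham's law weighted by mole fraction), so the effusate composition follows n_i/√M_i.
x_Ar(eff) = (n_Ar/√M_Ar) / (n_Ar/√M_Ar + n_NH₃/√M_NH₃)
= (3.65/√39.95) / (3.65/√39.95 + 2.47/√17.03) = 0.5775/(0.5775 + 0.5985) = 0.491.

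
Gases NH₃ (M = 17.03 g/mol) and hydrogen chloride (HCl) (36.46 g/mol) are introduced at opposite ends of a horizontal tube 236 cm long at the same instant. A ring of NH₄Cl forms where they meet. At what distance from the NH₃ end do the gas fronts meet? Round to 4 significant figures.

The fronts meet when d_NH₃ + d_HCl = L with d_NH₃/d_HCl = √(M_HCl/M_NH₃) (Graham's law). Here √(M_HCl/M_NH₃) = √(36.46/17.03) = 1.463.
With d_NH₃ + d_HCl = 236 cm, d_HCl = 236/(1 + 1.463) = 95.81 cm.
d_NH₃ = 236 − 95.81 = 140.2 cm.

140.2 cm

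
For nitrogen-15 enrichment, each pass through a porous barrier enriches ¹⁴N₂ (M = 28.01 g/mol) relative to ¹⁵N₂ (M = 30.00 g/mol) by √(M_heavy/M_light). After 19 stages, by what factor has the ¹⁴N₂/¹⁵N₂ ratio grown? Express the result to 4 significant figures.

1.919

The single-stage factor is √(M_heavy/M_light), so 19 stages give [√(30.00/28.01)]^19 = (30.00/28.01)^(19/2).
= 1.07105^(19/2) = 1.919.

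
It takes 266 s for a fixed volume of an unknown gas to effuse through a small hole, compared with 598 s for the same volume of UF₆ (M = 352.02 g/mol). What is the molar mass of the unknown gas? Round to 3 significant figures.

From Graham's law, t_X/t_UF₆ = √(M_X/M_UF₆).
266/598 = 0.4448 = √(M_X/352.02)
M_X = 352.02 × 0.4448² = 352.02 × 0.1979 = 69.7 g/mol

69.7 g/mol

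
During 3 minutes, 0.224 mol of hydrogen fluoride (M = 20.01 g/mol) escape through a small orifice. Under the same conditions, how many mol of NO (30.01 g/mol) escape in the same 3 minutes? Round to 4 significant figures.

Since effusion rate ∝ 1/√M, rate_NO/rate_HF = √(M_HF/M_NO) = √(20.01/30.01) = √0.6668 = 0.8166.
So the amount for NO is 0.224 × 0.8166 = 0.1829 mol.

0.1829 mol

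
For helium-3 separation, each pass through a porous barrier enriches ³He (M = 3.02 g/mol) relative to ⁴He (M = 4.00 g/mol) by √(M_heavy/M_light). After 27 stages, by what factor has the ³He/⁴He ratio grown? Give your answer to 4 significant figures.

Each stage multiplies the ratio by α = √(4.00/3.02), so after 27 stages the overall factor is α^27 = (4.00/3.02)^(27/2).
= 1.32450^(27/2) = 44.43.

44.43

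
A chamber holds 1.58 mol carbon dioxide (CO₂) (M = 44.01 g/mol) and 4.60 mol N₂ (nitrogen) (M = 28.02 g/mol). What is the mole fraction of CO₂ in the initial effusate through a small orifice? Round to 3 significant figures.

Each component's effusion rate ∝ (its partial pressure)·(1/√M) ∝ n_i/√M_i.
Mole fraction of CO₂ in the effusate = (n_CO₂/√M_CO₂) / (n_CO₂/√M_CO₂ + n_N₂/√M_N₂)
= (1.58/√44.01) / (1.58/√44.01 + 4.60/√28.02) = 0.2382/(0.2382 + 0.8690) = 0.215.

0.215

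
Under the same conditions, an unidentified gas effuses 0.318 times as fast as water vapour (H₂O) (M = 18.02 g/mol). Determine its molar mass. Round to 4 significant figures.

178.2 g/mol

By Graham's law, rate_X/rate_H₂O = √(M_H₂O/M_X).
0.318 = √(18.02/M_X)
M_X = 18.02 / 0.318² = 18.02 / 0.1011 = 178.2 g/mol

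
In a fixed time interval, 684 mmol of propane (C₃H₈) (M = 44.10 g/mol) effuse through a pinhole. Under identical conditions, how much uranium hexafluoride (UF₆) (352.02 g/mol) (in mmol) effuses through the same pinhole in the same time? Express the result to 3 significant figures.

Graham's law gives rate_UF₆/rate_C₃H₈ = √(M_C₃H₈/M_UF₆) = √(44.10/352.02) = √0.1253 = 0.3539.
So the amount for UF₆ is 684 × 0.3539 = 242 mmol.

242 mmol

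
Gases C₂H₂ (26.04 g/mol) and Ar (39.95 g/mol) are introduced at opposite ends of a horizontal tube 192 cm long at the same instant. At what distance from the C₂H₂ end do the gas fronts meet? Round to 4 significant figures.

106.2 cm

The fronts meet when d_C₂H₂ + d_Ar = L with d_C₂H₂/d_Ar = √(M_Ar/M_C₂H₂) (Graham's law). Here √(M_Ar/M_C₂H₂) = √(39.95/26.04) = 1.239.
With d_C₂H₂ + d_Ar = 192 cm, d_Ar = 192/(1 + 1.239) = 85.77 cm.
d_C₂H₂ = 192 − 85.77 = 106.2 cm.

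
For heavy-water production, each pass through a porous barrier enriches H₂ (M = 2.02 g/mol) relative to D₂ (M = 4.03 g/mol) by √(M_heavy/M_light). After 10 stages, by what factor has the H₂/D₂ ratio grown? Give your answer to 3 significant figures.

After 10 stages the ratio has grown by (√(4.03/2.02))^10 = (4.03/2.02)^(10/2).
= 1.99505^5 = 31.6.

31.6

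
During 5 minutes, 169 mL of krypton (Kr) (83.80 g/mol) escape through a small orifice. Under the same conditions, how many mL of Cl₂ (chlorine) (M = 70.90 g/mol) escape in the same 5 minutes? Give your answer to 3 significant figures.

Using Graham's law: rate_Cl₂/rate_Kr = √(M_Kr/M_Cl₂) = √(83.80/70.90) = √1.182 = 1.087.
So the volume for Cl₂ is 169 × 1.087 = 184 mL.

184 mL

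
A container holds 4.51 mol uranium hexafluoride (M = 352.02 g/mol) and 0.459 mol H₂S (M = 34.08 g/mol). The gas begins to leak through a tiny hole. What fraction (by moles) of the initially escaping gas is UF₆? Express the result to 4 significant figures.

0.7535

Rate_i ∝ x_i/√M_i (Graham's law weighted by mole fraction), so the effusate composition follows n_i/√M_i.
x_UF₆(eff) = (n_UF₆/√M_UF₆) / (n_UF₆/√M_UF₆ + n_H₂S/√M_H₂S)
= (4.51/√352.02) / (4.51/√352.02 + 0.459/√34.08) = 0.2404/(0.2404 + 0.07863) = 0.7535.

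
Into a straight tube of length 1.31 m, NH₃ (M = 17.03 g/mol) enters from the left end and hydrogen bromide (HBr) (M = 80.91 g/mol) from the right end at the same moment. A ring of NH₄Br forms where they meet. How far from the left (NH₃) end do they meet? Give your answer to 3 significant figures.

0.898 m

Distances travelled in equal time are proportional to diffusion rates, so d_NH₃/d_HBr = √(M_HBr/M_NH₃) = √(80.91/17.03) = 2.180.
With d_NH₃ + d_HBr = 1.31 m, d_HBr = 1.31/(1 + 2.180) = 0.4120 m.
d_NH₃ = 1.31 − 0.4120 = 0.898 m.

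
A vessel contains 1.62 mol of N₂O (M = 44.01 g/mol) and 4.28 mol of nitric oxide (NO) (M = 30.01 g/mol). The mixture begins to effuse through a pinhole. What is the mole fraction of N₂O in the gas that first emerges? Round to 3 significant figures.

Rate_i ∝ x_i/√M_i (Graham's law weighted by mole fraction), so the effusate composition follows n_i/√M_i.
So x_N₂O in the escaping gas = (n_N₂O/√M_N₂O) / Σ(n_i/√M_i)
= (1.62/√44.01) / (1.62/√44.01 + 4.28/√30.01) = 0.2442/(0.2442 + 0.7813) = 0.238.

0.238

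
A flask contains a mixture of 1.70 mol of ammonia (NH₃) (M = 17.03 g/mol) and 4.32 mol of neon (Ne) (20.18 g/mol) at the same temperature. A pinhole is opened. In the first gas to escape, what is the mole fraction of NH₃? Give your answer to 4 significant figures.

0.2999

Effusion rate of each component ∝ n_i/√M_i (partial pressure × 1/√M).
So x_NH₃ in the escaping gas = (n_NH₃/√M_NH₃) / Σ(n_i/√M_i)
= (1.70/√17.03) / (1.70/√17.03 + 4.32/√20.18) = 0.4119/(0.4119 + 0.9617) = 0.2999.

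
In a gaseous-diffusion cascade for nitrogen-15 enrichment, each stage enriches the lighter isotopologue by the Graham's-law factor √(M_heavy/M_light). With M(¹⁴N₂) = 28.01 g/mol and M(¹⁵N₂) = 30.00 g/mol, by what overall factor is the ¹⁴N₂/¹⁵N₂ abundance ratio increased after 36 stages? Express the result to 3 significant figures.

3.44

Overall factor = α^36 with α = √(30.00/28.01), i.e. (30.00/28.01)^(36/2).
= 1.07105^18 = 3.44.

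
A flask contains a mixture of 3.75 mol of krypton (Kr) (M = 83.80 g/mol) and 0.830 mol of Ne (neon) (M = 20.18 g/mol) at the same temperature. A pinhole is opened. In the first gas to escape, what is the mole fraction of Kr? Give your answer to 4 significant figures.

Effusion rate of each component ∝ n_i/√M_i (partial pressure × 1/√M).
So x_Kr in the escaping gas = (n_Kr/√M_Kr) / Σ(n_i/√M_i)
= (3.75/√83.80) / (3.75/√83.80 + 0.830/√20.18) = 0.4096/(0.4096 + 0.1848) = 0.6892.

0.6892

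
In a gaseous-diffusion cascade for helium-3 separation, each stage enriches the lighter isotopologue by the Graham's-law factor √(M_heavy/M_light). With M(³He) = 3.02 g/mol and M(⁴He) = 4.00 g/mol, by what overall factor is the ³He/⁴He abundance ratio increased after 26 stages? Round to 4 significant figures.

The single-stage factor is √(M_heavy/M_light), so 26 stages give [√(4.00/3.02)]^26 = (4.00/3.02)^(26/2).
= 1.32450^13 = 38.61.

38.61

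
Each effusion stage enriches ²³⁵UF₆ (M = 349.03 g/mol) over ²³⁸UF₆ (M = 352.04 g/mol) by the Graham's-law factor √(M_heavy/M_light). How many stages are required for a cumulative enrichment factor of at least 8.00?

485

Single-stage factor α = √(352.04/349.03), so ln α = ½ ln(1.00862) = 0.004293.
Need α^N ≥ 8.00 ⇒ N ≥ ln(8.00) / ln α = 2.079 / 0.004293 = 484.33.
Rounding up, N = 485 stages.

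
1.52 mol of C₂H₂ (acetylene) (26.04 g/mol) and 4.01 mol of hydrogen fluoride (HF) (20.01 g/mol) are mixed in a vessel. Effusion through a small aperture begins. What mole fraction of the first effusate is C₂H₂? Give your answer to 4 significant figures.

Rate_i ∝ x_i/√M_i (Graham's law weighted by mole fraction), so the effusate composition follows n_i/√M_i.
Mole fraction of C₂H₂ in the effusate = (n_C₂H₂/√M_C₂H₂) / (n_C₂H₂/√M_C₂H₂ + n_HF/√M_HF)
= (1.52/√26.04) / (1.52/√26.04 + 4.01/√20.01) = 0.2979/(0.2979 + 0.8964) = 0.2494.

0.2494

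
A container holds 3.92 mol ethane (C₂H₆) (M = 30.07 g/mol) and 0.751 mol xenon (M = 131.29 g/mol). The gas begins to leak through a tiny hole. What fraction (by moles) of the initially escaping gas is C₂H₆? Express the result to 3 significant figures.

Effusion rate of each component ∝ n_i/√M_i (partial pressure × 1/√M).
x_C₂H₆(eff) = (n_C₂H₆/√M_C₂H₆) / (n_C₂H₆/√M_C₂H₆ + n_Xe/√M_Xe)
= (3.92/√30.07) / (3.92/√30.07 + 0.751/√131.29) = 0.7149/(0.7149 + 0.06554) = 0.916.

0.916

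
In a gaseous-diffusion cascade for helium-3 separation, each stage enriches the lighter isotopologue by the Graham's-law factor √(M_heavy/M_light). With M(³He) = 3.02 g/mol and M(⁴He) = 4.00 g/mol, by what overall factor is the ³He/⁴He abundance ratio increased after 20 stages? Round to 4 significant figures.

Overall factor = α^20 with α = √(4.00/3.02), i.e. (4.00/3.02)^(20/2).
= 1.32450^10 = 16.62.

16.62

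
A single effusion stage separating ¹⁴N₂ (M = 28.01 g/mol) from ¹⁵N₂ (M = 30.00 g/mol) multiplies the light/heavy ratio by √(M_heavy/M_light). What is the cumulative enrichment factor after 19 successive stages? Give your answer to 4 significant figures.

Each stage multiplies the ratio by α = √(30.00/28.01), so after 19 stages the overall factor is α^19 = (30.00/28.01)^(19/2).
= 1.07105^(19/2) = 1.919.

1.919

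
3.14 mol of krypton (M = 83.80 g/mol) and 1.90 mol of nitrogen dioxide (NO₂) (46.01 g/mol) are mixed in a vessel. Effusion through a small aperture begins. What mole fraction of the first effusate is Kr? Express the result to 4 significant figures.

The effusion rate of species i is ∝ p_i/√M_i ∝ n_i/√M_i.
Mole fraction of Kr in the effusate = (n_Kr/√M_Kr) / (n_Kr/√M_Kr + n_NO₂/√M_NO₂)
= (3.14/√83.80) / (3.14/√83.80 + 1.90/√46.01) = 0.3430/(0.3430 + 0.2801) = 0.5505.

0.5505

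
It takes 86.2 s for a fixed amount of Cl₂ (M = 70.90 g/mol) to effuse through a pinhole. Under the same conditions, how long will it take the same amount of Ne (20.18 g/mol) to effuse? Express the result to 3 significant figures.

46.0 s

Using Graham's law: t_Ne/t_Cl₂ = √(M_Ne/M_Cl₂) = √(20.18/70.90) = √0.2846 = 0.5335.
So the time for Ne is 86.2 × 0.5335 = 46.0 s.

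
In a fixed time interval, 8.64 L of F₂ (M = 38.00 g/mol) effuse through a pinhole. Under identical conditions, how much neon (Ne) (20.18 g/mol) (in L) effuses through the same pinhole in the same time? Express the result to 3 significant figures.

11.9 L

By Graham's law, rate_Ne/rate_F₂ = √(M_F₂/M_Ne) = √(38.00/20.18) = √1.883 = 1.372.
So the volume for Ne is 8.64 × 1.372 = 11.9 L.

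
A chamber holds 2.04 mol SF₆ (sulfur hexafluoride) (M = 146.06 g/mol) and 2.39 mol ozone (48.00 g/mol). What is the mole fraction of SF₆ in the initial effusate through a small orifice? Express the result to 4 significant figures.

Each component's effusion rate ∝ (its partial pressure)·(1/√M) ∝ n_i/√M_i.
x_SF₆(eff) = (n_SF₆/√M_SF₆) / (n_SF₆/√M_SF₆ + n_O₃/√M_O₃)
= (2.04/√146.06) / (2.04/√146.06 + 2.39/√48.00) = 0.1688/(0.1688 + 0.3450) = 0.3285.

0.3285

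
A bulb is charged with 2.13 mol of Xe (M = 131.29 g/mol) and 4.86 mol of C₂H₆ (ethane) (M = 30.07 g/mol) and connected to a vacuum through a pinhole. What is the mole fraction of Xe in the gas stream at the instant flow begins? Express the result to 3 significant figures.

Effusion rate of each component ∝ n_i/√M_i (partial pressure × 1/√M).
Mole fraction of Xe in the effusate = (n_Xe/√M_Xe) / (n_Xe/√M_Xe + n_C₂H₆/√M_C₂H₆)
= (2.13/√131.29) / (2.13/√131.29 + 4.86/√30.07) = 0.1859/(0.1859 + 0.8863) = 0.173.

0.173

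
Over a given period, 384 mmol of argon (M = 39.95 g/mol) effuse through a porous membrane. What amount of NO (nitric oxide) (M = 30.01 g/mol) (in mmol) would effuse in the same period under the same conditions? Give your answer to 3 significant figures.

Graham's law gives rate_NO/rate_Ar = √(M_Ar/M_NO) = √(39.95/30.01) = √1.331 = 1.154.
So the amount for NO is 384 × 1.154 = 443 mmol.

443 mmol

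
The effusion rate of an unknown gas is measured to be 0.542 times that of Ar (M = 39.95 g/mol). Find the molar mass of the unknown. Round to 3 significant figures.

136 g/mol

Graham's law gives rate_X/rate_Ar = √(M_Ar/M_X).
0.542 = √(39.95/M_X)
M_X = 39.95 / 0.542² = 39.95 / 0.2938 = 136 g/mol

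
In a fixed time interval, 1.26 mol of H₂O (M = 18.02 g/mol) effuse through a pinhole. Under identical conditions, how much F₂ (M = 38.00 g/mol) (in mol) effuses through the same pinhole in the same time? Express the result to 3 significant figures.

0.868 mol

Graham's law gives rate_F₂/rate_H₂O = √(M_H₂O/M_F₂) = √(18.02/38.00) = √0.4742 = 0.6886.
So the amount for F₂ is 1.26 × 0.6886 = 0.868 mol.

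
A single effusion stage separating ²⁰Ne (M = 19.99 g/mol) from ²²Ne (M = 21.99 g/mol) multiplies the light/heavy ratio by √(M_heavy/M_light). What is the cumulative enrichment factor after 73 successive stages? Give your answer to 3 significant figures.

Overall factor = α^73 with α = √(21.99/19.99), i.e. (21.99/19.99)^(73/2).
= 1.10005^(73/2) = 32.5.

32.5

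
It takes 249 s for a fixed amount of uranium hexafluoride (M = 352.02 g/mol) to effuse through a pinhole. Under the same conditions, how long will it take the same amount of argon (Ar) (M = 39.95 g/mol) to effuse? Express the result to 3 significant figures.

Using Graham's law: t_Ar/t_UF₆ = √(M_Ar/M_UF₆) = √(39.95/352.02) = √0.1135 = 0.3369.
So the time for Ar is 249 × 0.3369 = 83.9 s.

83.9 s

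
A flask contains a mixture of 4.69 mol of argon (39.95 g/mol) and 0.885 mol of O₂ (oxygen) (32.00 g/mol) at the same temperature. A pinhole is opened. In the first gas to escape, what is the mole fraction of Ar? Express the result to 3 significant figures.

Rate_i ∝ x_i/√M_i (Graham's law weighted by mole fraction), so the effusate composition follows n_i/√M_i.
Mole fraction of Ar in the effusate = (n_Ar/√M_Ar) / (n_Ar/√M_Ar + n_O₂/√M_O₂)
= (4.69/√39.95) / (4.69/√39.95 + 0.885/√32.00) = 0.7420/(0.7420 + 0.1564) = 0.826.

0.826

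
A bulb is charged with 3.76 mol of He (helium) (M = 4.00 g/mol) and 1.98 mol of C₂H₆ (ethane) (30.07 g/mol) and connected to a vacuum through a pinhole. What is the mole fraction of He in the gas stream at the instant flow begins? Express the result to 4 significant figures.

0.8389

Effusion rate of each component ∝ n_i/√M_i (partial pressure × 1/√M).
x_He(eff) = (n_He/√M_He) / (n_He/√M_He + n_C₂H₆/√M_C₂H₆)
= (3.76/√4.00) / (3.76/√4.00 + 1.98/√30.07) = 1.880/(1.880 + 0.3611) = 0.8389.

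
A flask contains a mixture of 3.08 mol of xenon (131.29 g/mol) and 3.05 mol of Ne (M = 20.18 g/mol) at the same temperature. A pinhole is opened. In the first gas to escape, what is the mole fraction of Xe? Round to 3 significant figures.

0.284

Each component's effusion rate ∝ (its partial pressure)·(1/√M) ∝ n_i/√M_i.
x_Xe(eff) = (n_Xe/√M_Xe) / (n_Xe/√M_Xe + n_Ne/√M_Ne)
= (3.08/√131.29) / (3.08/√131.29 + 3.05/√20.18) = 0.2688/(0.2688 + 0.6790) = 0.284.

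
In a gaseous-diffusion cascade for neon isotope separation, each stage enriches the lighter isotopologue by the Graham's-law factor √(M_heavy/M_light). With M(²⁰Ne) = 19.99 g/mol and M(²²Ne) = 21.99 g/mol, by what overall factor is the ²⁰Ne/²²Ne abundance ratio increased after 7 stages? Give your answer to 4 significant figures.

1.396

Each stage multiplies the ratio by α = √(21.99/19.99), so after 7 stages the overall factor is α^7 = (21.99/19.99)^(7/2).
= 1.10005^(7/2) = 1.396.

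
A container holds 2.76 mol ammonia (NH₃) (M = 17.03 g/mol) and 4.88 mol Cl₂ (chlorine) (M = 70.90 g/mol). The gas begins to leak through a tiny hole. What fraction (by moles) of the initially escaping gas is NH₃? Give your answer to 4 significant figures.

Effusion rate of each component ∝ n_i/√M_i (partial pressure × 1/√M).
So x_NH₃ in the escaping gas = (n_NH₃/√M_NH₃) / Σ(n_i/√M_i)
= (2.76/√17.03) / (2.76/√17.03 + 4.88/√70.90) = 0.6688/(0.6688 + 0.5796) = 0.5357.

0.5357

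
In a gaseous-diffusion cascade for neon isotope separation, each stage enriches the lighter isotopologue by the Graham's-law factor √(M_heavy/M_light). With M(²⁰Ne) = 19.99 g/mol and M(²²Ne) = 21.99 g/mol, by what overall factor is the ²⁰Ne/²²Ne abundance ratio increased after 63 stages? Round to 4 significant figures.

The single-stage factor is √(M_heavy/M_light), so 63 stages give [√(21.99/19.99)]^63 = (21.99/19.99)^(63/2).
= 1.10005^(63/2) = 20.16.

20.16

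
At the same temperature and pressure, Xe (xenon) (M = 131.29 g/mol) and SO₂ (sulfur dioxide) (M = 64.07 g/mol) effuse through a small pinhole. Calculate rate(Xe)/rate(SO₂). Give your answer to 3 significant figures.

0.699

Graham's law gives rate_Xe/rate_SO₂ = √(M_SO₂/M_Xe) = √(64.07/131.29) = √0.4880 = 0.699.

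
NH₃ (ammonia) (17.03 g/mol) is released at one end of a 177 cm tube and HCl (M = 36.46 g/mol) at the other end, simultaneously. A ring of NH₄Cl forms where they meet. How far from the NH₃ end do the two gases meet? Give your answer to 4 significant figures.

105.1 cm

Graham's law gives d_NH₃/d_HCl = rate_NH₃/rate_HCl = √(M_HCl/M_NH₃) = √(36.46/17.03) = 1.463.
With d_NH₃ + d_HCl = 177 cm, d_HCl = 177/(1 + 1.463) = 71.86 cm.
d_NH₃ = 177 − 71.86 = 105.1 cm.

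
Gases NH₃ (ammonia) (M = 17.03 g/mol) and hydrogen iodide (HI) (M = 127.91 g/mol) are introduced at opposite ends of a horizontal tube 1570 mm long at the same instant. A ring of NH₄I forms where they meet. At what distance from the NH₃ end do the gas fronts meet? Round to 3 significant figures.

1150 mm

Graham's law gives d_NH₃/d_HI = rate_NH₃/rate_HI = √(M_HI/M_NH₃) = √(127.91/17.03) = 2.741.
With d_NH₃ + d_HI = 1570 mm, d_HI = 1570/(1 + 2.741) = 419.7 mm.
d_NH₃ = 1570 − 419.7 = 1150 mm.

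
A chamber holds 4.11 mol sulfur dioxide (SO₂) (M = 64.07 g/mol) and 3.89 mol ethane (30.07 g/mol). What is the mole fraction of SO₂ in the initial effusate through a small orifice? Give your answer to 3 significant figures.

Effusion rate of each component ∝ n_i/√M_i (partial pressure × 1/√M).
x_SO₂(eff) = (n_SO₂/√M_SO₂) / (n_SO₂/√M_SO₂ + n_C₂H₆/√M_C₂H₆)
= (4.11/√64.07) / (4.11/√64.07 + 3.89/√30.07) = 0.5135/(0.5135 + 0.7094) = 0.420.

0.420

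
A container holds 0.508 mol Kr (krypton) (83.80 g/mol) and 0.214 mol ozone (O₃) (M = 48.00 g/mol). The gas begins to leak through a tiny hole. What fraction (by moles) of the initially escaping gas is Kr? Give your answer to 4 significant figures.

0.6424

The effusion rate of species i is ∝ p_i/√M_i ∝ n_i/√M_i.
x_Kr(eff) = (n_Kr/√M_Kr) / (n_Kr/√M_Kr + n_O₃/√M_O₃)
= (0.508/√83.80) / (0.508/√83.80 + 0.214/√48.00) = 0.05549/(0.05549 + 0.03089) = 0.6424.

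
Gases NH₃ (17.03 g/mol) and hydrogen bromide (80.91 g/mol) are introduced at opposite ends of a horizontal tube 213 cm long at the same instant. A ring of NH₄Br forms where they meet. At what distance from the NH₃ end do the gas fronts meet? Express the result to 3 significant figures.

146 cm

Distances travelled in equal time are proportional to diffusion rates, so d_NH₃/d_HBr = √(M_HBr/M_NH₃) = √(80.91/17.03) = 2.180.
With d_NH₃ + d_HBr = 213 cm, d_HBr = 213/(1 + 2.180) = 66.99 cm.
d_NH₃ = 213 − 66.99 = 146 cm.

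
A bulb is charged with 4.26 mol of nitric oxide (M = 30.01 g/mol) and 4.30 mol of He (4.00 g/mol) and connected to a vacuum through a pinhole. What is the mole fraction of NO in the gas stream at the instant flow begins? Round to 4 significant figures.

0.2656

The effusion rate of species i is ∝ p_i/√M_i ∝ n_i/√M_i.
Mole fraction of NO in the effusate = (n_NO/√M_NO) / (n_NO/√M_NO + n_He/√M_He)
= (4.26/√30.01) / (4.26/√30.01 + 4.30/√4.00) = 0.7776/(0.7776 + 2.150) = 0.2656.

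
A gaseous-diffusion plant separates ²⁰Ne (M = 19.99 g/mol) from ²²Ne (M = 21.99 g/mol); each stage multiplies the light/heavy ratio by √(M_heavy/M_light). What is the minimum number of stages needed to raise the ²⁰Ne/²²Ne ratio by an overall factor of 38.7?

Single-stage factor α = √(21.99/19.99), so ln α = ½ ln(1.10005) = 0.04768.
Need α^N ≥ 38.7 ⇒ N ≥ ln(38.7) / ln α = 3.656 / 0.04768 = 76.68.
Minimum whole number of stages: N = 77.

77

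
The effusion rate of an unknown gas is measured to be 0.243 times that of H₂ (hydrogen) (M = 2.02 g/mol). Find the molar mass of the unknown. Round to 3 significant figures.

Using Graham's law: rate_X/rate_H₂ = √(M_H₂/M_X).
0.243 = √(2.02/M_X)
M_X = 2.02 / 0.243² = 2.02 / 0.05905 = 34.2 g/mol

34.2 g/mol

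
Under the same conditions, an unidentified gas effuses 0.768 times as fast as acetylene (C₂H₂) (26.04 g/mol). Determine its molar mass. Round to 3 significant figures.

44.1 g/mol

Graham's law gives rate_X/rate_C₂H₂ = √(M_C₂H₂/M_X).
0.768 = √(26.04/M_X)
M_X = 26.04 / 0.768² = 26.04 / 0.5898 = 44.1 g/mol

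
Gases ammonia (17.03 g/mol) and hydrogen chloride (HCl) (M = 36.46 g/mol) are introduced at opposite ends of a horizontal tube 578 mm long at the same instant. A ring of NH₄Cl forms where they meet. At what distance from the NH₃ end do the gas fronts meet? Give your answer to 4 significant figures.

343.3 mm

In equal time, each gas travels a distance ∝ its rate ∝ 1/√M, so d_NH₃/d_HCl = √(M_HCl/M_NH₃) = √(36.46/17.03) = 1.463.
With d_NH₃ + d_HCl = 578 mm, d_HCl = 578/(1 + 1.463) = 234.7 mm.
d_NH₃ = 578 − 234.7 = 343.3 mm.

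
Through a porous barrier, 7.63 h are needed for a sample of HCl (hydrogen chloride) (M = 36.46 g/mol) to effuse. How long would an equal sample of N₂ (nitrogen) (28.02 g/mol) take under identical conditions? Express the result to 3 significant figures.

6.69 h

Using Graham's law: t_N₂/t_HCl = √(M_N₂/M_HCl) = √(28.02/36.46) = √0.7685 = 0.8766.
So the time for N₂ is 7.63 × 0.8766 = 6.69 h.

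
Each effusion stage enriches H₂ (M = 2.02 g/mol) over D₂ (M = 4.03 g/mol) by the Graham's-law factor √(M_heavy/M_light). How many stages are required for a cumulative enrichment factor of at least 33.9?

Single-stage factor α = √(4.03/2.02), so ln α = ½ ln(1.99505) = 0.3453.
Need α^N ≥ 33.9 ⇒ N ≥ ln(33.9) / ln α = 3.523 / 0.3453 = 10.20.
Minimum whole number of stages: N = 11.

11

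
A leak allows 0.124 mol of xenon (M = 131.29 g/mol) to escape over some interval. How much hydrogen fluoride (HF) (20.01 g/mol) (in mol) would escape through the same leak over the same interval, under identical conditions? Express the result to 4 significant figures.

0.3176 mol

From Graham's law, rate_HF/rate_Xe = √(M_Xe/M_HF) = √(131.29/20.01) = √6.561 = 2.561.
So the amount for HF is 0.124 × 2.561 = 0.3176 mol.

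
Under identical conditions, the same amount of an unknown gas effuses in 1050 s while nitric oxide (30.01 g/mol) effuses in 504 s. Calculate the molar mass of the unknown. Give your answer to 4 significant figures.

130.3 g/mol

Graham's law gives t_X/t_NO = √(M_X/M_NO).
1050/504 = 2.083 = √(M_X/30.01)
M_X = 30.01 × 2.083² = 30.01 × 4.340 = 130.3 g/mol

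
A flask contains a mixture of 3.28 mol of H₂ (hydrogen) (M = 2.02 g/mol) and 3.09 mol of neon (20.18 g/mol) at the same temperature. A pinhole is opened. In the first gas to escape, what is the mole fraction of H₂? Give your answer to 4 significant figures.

0.7704

Rate_i ∝ x_i/√M_i (Graham's law weighted by mole fraction), so the effusate composition follows n_i/√M_i.
x_H₂(eff) = (n_H₂/√M_H₂) / (n_H₂/√M_H₂ + n_Ne/√M_Ne)
= (3.28/√2.02) / (3.28/√2.02 + 3.09/√20.18) = 2.308/(2.308 + 0.6879) = 0.7704.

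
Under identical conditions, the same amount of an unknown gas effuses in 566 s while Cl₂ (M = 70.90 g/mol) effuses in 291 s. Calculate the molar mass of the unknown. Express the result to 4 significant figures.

268.2 g/mol

Since effusion rate ∝ 1/√M, t_X/t_Cl₂ = √(M_X/M_Cl₂).
566/291 = 1.945 = √(M_X/70.90)
M_X = 70.90 × 1.945² = 70.90 × 3.783 = 268.2 g/mol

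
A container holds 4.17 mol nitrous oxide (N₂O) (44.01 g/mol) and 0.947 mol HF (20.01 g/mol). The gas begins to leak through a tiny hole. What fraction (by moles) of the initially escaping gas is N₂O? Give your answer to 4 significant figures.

0.7481

The effusion rate of species i is ∝ p_i/√M_i ∝ n_i/√M_i.
So x_N₂O in the escaping gas = (n_N₂O/√M_N₂O) / Σ(n_i/√M_i)
= (4.17/√44.01) / (4.17/√44.01 + 0.947/√20.01) = 0.6286/(0.6286 + 0.2117) = 0.7481.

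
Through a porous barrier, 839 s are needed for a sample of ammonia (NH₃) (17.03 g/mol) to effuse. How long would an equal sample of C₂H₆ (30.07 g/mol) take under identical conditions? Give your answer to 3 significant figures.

1110 s

By Graham's law, t_C₂H₆/t_NH₃ = √(M_C₂H₆/M_NH₃) = √(30.07/17.03) = √1.766 = 1.329.
So the time for C₂H₆ is 839 × 1.329 = 1110 s.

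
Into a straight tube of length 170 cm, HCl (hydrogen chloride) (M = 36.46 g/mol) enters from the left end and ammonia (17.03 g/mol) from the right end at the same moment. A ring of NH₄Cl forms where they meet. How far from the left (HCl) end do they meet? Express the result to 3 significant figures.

In equal time, each gas travels a distance ∝ its rate ∝ 1/√M, so d_HCl/d_NH₃ = √(M_NH₃/M_HCl) = √(17.03/36.46) = 0.6834.
With d_HCl + d_NH₃ = 170 cm, d_NH₃ = 170/(1 + 0.6834) = 101.0 cm.
d_HCl = 170 − 101.0 = 69.0 cm.

69.0 cm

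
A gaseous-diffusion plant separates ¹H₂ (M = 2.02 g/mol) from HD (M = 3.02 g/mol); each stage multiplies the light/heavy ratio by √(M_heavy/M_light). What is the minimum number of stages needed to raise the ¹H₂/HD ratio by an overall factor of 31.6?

18

Single-stage factor α = √(3.02/2.02), so ln α = ½ ln(1.49505) = 0.2011.
Need α^N ≥ 31.6 ⇒ N ≥ ln(31.6) / ln α = 3.453 / 0.2011 = 17.17.
Minimum whole number of stages: N = 18.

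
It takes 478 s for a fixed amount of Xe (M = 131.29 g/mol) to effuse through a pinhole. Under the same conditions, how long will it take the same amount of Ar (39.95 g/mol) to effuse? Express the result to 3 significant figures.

Graham's law gives t_Ar/t_Xe = √(M_Ar/M_Xe) = √(39.95/131.29) = √0.3043 = 0.5516.
So the time for Ar is 478 × 0.5516 = 264 s.

264 s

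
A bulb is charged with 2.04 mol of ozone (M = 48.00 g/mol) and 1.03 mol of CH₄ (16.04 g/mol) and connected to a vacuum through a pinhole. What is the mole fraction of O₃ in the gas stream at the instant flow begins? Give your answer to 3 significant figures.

0.534

Effusion rate of each component ∝ n_i/√M_i (partial pressure × 1/√M).
So x_O₃ in the escaping gas = (n_O₃/√M_O₃) / Σ(n_i/√M_i)
= (2.04/√48.00) / (2.04/√48.00 + 1.03/√16.04) = 0.2944/(0.2944 + 0.2572) = 0.534.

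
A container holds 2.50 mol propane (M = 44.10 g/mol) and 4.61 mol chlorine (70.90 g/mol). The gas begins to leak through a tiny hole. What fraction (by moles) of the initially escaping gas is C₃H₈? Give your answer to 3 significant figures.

Rate_i ∝ x_i/√M_i (Graham's law weighted by mole fraction), so the effusate composition follows n_i/√M_i.
So x_C₃H₈ in the escaping gas = (n_C₃H₈/√M_C₃H₈) / Σ(n_i/√M_i)
= (2.50/√44.10) / (2.50/√44.10 + 4.61/√70.90) = 0.3765/(0.3765 + 0.5475) = 0.407.

0.407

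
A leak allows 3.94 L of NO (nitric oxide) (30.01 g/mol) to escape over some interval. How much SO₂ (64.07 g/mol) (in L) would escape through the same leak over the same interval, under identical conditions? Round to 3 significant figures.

Since effusion rate ∝ 1/√M, rate_SO₂/rate_NO = √(M_NO/M_SO₂) = √(30.01/64.07) = √0.4684 = 0.6844.
So the volume for SO₂ is 3.94 × 0.6844 = 2.70 L.

2.70 L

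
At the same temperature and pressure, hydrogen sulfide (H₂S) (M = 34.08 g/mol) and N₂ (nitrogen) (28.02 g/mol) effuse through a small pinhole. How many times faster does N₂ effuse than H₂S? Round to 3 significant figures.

From Graham's law, rate_N₂/rate_H₂S = √(M_H₂S/M_N₂) = √(34.08/28.02) = √1.216 = 1.10.

1.10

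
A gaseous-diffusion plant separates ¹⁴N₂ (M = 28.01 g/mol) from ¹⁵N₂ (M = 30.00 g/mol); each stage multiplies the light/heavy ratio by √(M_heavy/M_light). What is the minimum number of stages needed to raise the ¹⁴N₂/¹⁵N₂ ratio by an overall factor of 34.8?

With α = √(30.00/28.01) per stage, ln α = ½ ln(1.07105) = 0.03432.
Need α^N ≥ 34.8 ⇒ N ≥ ln(34.8) / ln α = 3.550 / 0.03432 = 103.43.
So at least 104 stages are needed.

104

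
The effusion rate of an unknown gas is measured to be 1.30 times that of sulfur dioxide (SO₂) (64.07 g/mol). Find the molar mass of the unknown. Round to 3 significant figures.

By Graham's law, rate_X/rate_SO₂ = √(M_SO₂/M_X).
1.30 = √(64.07/M_X)
M_X = 64.07 / 1.30² = 64.07 / 1.690 = 37.9 g/mol

37.9 g/mol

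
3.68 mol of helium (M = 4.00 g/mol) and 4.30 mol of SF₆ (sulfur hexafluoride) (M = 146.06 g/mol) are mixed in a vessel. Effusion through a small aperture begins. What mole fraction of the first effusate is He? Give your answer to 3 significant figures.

0.838

Rate_i ∝ x_i/√M_i (Graham's law weighted by mole fraction), so the effusate composition follows n_i/√M_i.
So x_He in the escaping gas = (n_He/√M_He) / Σ(n_i/√M_i)
= (3.68/√4.00) / (3.68/√4.00 + 4.30/√146.06) = 1.840/(1.840 + 0.3558) = 0.838.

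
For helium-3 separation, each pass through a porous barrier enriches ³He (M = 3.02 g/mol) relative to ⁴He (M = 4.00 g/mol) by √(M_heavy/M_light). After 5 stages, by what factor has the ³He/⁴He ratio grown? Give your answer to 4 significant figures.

2.019

After 5 stages the ratio has grown by (√(4.00/3.02))^5 = (4.00/3.02)^(5/2).
= 1.32450^(5/2) = 2.019.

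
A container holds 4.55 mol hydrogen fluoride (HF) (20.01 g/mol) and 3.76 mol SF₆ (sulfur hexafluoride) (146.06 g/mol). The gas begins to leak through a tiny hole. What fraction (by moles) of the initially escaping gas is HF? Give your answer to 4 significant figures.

Rate_i ∝ x_i/√M_i (Graham's law weighted by mole fraction), so the effusate composition follows n_i/√M_i.
Mole fraction of HF in the effusate = (n_HF/√M_HF) / (n_HF/√M_HF + n_SF₆/√M_SF₆)
= (4.55/√20.01) / (4.55/√20.01 + 3.76/√146.06) = 1.017/(1.017 + 0.3111) = 0.7658.

0.7658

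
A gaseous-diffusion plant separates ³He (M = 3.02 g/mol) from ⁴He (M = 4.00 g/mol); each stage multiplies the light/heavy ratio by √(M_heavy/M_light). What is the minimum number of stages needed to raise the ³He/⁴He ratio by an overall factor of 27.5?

24

Per stage α = (4.00/3.02)^(1/2) = 1.32450^0.5, giving ln α = 0.1405.
Need α^N ≥ 27.5 ⇒ N ≥ ln(27.5) / ln α = 3.314 / 0.1405 = 23.59.
Rounding up, N = 24 stages.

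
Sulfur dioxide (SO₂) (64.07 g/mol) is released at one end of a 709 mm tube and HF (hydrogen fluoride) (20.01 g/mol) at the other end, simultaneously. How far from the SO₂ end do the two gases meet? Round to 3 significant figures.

254 mm

Distances travelled in equal time are proportional to diffusion rates, so d_SO₂/d_HF = √(M_HF/M_SO₂) = √(20.01/64.07) = 0.5589.
With d_SO₂ + d_HF = 709 mm, d_HF = 709/(1 + 0.5589) = 454.8 mm.
d_SO₂ = 709 − 454.8 = 254 mm.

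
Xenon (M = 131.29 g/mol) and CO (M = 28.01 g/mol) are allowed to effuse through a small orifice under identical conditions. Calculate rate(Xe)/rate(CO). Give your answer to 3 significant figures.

Since effusion rate ∝ 1/√M, rate_Xe/rate_CO = √(M_CO/M_Xe) = √(28.01/131.29) = √0.2133 = 0.462.

0.462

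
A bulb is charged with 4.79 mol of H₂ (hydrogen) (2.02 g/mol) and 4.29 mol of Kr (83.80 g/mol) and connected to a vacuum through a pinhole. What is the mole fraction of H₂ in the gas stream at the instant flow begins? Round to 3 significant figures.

Each component's effusion rate ∝ (its partial pressure)·(1/√M) ∝ n_i/√M_i.
Mole fraction of H₂ in the effusate = (n_H₂/√M_H₂) / (n_H₂/√M_H₂ + n_Kr/√M_Kr)
= (4.79/√2.02) / (4.79/√2.02 + 4.29/√83.80) = 3.370/(3.370 + 0.4686) = 0.878.

0.878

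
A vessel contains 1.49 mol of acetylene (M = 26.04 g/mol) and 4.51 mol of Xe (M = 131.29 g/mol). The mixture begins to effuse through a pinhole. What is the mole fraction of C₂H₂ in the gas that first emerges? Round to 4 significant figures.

Effusion rate of each component ∝ n_i/√M_i (partial pressure × 1/√M).
Mole fraction of C₂H₂ in the effusate = (n_C₂H₂/√M_C₂H₂) / (n_C₂H₂/√M_C₂H₂ + n_Xe/√M_Xe)
= (1.49/√26.04) / (1.49/√26.04 + 4.51/√131.29) = 0.2920/(0.2920 + 0.3936) = 0.4259.

0.4259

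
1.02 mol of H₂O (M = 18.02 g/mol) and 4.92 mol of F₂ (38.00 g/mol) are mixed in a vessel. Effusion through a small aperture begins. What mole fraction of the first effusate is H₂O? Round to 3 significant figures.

0.231

Rate_i ∝ x_i/√M_i (Graham's law weighted by mole fraction), so the effusate composition follows n_i/√M_i.
Mole fraction of H₂O in the effusate = (n_H₂O/√M_H₂O) / (n_H₂O/√M_H₂O + n_F₂/√M_F₂)
= (1.02/√18.02) / (1.02/√18.02 + 4.92/√38.00) = 0.2403/(0.2403 + 0.7981) = 0.231.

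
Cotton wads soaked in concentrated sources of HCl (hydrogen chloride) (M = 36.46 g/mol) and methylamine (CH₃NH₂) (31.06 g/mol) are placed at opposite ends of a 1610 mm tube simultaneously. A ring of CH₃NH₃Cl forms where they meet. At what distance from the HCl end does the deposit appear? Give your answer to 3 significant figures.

Distances travelled in equal time are proportional to diffusion rates, so d_HCl/d_CH₃NH₂ = √(M_CH₃NH₂/M_HCl) = √(31.06/36.46) = 0.9230.
With d_HCl + d_CH₃NH₂ = 1610 mm, d_CH₃NH₂ = 1610/(1 + 0.9230) = 837.2 mm.
d_HCl = 1610 − 837.2 = 773 mm.

773 mm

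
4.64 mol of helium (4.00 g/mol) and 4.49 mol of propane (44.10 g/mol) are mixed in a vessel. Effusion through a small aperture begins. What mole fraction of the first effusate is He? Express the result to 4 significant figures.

The effusion rate of species i is ∝ p_i/√M_i ∝ n_i/√M_i.
Mole fraction of He in the effusate = (n_He/√M_He) / (n_He/√M_He + n_C₃H₈/√M_C₃H₈)
= (4.64/√4.00) / (4.64/√4.00 + 4.49/√44.10) = 2.320/(2.320 + 0.6761) = 0.7743.

0.7743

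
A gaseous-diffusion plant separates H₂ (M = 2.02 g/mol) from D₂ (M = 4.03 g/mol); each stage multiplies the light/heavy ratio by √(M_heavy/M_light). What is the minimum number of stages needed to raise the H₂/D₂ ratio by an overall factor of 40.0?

11

Per stage α = (4.03/2.02)^(1/2) = 1.99505^0.5, giving ln α = 0.3453.
Need α^N ≥ 40.0 ⇒ N ≥ ln(40.0) / ln α = 3.689 / 0.3453 = 10.68.
So at least 11 stages are needed.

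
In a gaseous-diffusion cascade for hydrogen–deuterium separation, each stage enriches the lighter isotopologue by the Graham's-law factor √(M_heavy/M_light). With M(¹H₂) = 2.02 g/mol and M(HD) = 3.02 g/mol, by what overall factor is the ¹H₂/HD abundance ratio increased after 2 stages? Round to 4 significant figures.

1.495

Each stage multiplies the ratio by α = √(3.02/2.02), so after 2 stages the overall factor is α^2 = (3.02/2.02)^(2/2).
= 1.49505^1 = 1.495.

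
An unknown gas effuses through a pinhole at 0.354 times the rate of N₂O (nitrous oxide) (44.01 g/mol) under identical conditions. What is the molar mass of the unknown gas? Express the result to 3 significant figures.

Using Graham's law: rate_X/rate_N₂O = √(M_N₂O/M_X).
0.354 = √(44.01/M_X)
M_X = 44.01 / 0.354² = 44.01 / 0.1253 = 351 g/mol

351 g/mol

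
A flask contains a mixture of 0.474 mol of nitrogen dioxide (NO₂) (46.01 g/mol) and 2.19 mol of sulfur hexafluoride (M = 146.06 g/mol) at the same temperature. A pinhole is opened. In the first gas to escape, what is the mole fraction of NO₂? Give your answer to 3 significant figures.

The effusion rate of species i is ∝ p_i/√M_i ∝ n_i/√M_i.
x_NO₂(eff) = (n_NO₂/√M_NO₂) / (n_NO₂/√M_NO₂ + n_SF₆/√M_SF₆)
= (0.474/√46.01) / (0.474/√46.01 + 2.19/√146.06) = 0.06988/(0.06988 + 0.1812) = 0.278.

0.278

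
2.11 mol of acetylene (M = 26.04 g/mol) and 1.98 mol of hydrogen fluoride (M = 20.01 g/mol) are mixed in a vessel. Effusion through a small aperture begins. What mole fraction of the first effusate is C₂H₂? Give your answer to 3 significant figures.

0.483

Effusion rate of each component ∝ n_i/√M_i (partial pressure × 1/√M).
x_C₂H₂(eff) = (n_C₂H₂/√M_C₂H₂) / (n_C₂H₂/√M_C₂H₂ + n_HF/√M_HF)
= (2.11/√26.04) / (2.11/√26.04 + 1.98/√20.01) = 0.4135/(0.4135 + 0.4426) = 0.483.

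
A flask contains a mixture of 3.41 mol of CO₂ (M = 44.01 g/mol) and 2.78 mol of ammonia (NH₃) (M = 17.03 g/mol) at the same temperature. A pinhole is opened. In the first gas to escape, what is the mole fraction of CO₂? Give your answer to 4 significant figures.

0.4328

Each component's effusion rate ∝ (its partial pressure)·(1/√M) ∝ n_i/√M_i.
So x_CO₂ in the escaping gas = (n_CO₂/√M_CO₂) / Σ(n_i/√M_i)
= (3.41/√44.01) / (3.41/√44.01 + 2.78/√17.03) = 0.5140/(0.5140 + 0.6737) = 0.4328.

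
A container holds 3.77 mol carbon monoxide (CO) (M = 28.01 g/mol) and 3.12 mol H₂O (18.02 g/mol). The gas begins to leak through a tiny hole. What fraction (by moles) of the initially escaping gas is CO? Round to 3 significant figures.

0.492

Rate_i ∝ x_i/√M_i (Graham's law weighted by mole fraction), so the effusate composition follows n_i/√M_i.
So x_CO in the escaping gas = (n_CO/√M_CO) / Σ(n_i/√M_i)
= (3.77/√28.01) / (3.77/√28.01 + 3.12/√18.02) = 0.7123/(0.7123 + 0.7350) = 0.492.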